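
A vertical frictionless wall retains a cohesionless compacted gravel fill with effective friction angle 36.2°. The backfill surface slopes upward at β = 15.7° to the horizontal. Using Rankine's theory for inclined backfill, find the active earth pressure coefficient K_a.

K_a = cos β · (cos β − √(cos²β − cos²φ)) / (cos β + √(cos²β − cos²φ)).
cos β = 0.9627, cos φ = 0.8070, √(cos²β − cos²φ) = 0.5250.
K_a = 0.9627 × (0.9627 − 0.5250)/(0.9627 + 0.5250) = 0.2833.

0.283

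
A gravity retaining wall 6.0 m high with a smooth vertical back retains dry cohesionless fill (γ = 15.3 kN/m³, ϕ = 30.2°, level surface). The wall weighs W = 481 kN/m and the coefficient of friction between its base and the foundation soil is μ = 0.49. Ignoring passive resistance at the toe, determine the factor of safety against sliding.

K_a = tan²(45° − 30.2°/2) = 0.3307.
P_a = ½K_aγH² = 0.5×0.3307×15.3×6.0² = 91.06 kN/m, acting at H/3 = 2.000 m above the base.
FS_sliding = μW / P_a = 0.49×481 / 91.06 = 2.588.

2.59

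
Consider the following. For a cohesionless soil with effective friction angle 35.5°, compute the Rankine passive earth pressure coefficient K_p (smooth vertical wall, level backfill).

K_p = (1 + sin φ)/(1 − sin φ) = tan²(45° + 35.5°/2) = 3.770.

3.77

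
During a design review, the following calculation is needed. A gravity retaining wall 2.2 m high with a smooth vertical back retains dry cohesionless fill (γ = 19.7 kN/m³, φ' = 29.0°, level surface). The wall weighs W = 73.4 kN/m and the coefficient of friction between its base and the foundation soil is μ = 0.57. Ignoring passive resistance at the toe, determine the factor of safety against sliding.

2.53

K_a = tan²(45° − 29.0°/2) = 0.3470.
P_a = ½K_aγH² = 0.5×0.3470×19.7×2.2² = 16.54 kN/m, acting at H/3 = 0.7333 m above the base.
FS_sliding = μW / P_a = 0.57×73.4 / 16.54 = 2.529.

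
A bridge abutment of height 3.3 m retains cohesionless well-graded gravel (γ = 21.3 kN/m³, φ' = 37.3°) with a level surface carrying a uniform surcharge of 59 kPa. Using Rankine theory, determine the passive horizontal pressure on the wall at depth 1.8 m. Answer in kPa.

K_p = (1 + sin φ)/(1 − sin φ) = 4.076.
σ_v = γz + q = 21.3 × 1.8 + 59 = 97.34 kPa.
σ_h = K_p σ_v = 4.076 × 97.34 = 396.8 kPa.

397 kPa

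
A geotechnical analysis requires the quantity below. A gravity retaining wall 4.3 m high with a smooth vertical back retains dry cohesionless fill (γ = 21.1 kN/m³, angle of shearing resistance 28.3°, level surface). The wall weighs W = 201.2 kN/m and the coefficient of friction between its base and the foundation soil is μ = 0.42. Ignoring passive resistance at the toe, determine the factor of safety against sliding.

K_a = tan²(45° − 28.3°/2) = 0.3568.
P_a = ½K_aγH² = 0.5×0.3568×21.1×4.3² = 69.60 kN/m, acting at H/3 = 1.433 m above the base.
FS_sliding = μW / P_a = 0.42×201.2 / 69.60 = 1.214.

1.21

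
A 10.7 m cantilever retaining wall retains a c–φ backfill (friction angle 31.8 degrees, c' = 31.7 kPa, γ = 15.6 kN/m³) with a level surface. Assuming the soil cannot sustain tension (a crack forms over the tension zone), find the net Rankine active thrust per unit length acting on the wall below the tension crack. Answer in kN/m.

K_a = 0.3098; √K_a = 0.5566.
Tension-crack depth z_c = 2c/(γ√K_a) = 2×31.7/(15.6×0.5566) = 7.302 m.
σ_a at base = K_a γ H − 2c√K_a = 0.3098×15.6×10.7 − 2×31.7×0.5566 = 16.42 kPa.
P_a = ½ × 16.42 × (H − z_c) = 0.5×16.42×3.398 = 27.90 kN/m.

27.9 kN/m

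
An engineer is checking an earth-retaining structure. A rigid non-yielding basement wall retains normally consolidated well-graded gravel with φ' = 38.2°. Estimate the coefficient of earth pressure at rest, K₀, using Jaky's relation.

0.382

K₀ = 1 − sin φ' = 1 − sin 38.2° = 0.3816.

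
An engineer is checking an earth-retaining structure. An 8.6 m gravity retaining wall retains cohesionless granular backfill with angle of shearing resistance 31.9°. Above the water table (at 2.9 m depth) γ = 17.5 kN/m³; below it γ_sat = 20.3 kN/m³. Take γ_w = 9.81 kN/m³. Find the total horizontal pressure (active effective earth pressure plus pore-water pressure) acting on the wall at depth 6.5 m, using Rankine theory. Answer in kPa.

62.6 kPa

K_a = (1 − sin φ)/(1 + sin φ) = 0.3085.
γ' = 20.3 − 9.81 = 10.49 kN/m³.
Effective vertical stress at 6.5 m: σ'_v = 17.5×2.9 + 10.49×3.60 = 88.51 kPa.
σ'_h = K_a σ'_v = 0.3085 × 88.51 = 27.31 kPa; u = γ_w × 3.60 = 35.32 kPa.
Total σ_h = 27.31 + 35.32 = 62.62 kPa.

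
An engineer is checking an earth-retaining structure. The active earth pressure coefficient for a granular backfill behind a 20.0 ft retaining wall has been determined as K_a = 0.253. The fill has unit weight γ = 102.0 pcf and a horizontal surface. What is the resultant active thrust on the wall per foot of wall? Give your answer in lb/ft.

P = ½ K_a γ H² = 0.5 × 0.253 × 102.0 × 20.0² = 5161 lb/ft.

5160 lb/ft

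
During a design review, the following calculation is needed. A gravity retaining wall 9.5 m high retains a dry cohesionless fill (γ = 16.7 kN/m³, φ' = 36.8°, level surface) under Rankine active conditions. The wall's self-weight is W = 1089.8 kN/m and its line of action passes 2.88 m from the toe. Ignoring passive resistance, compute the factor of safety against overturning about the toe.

K_a = tan²(45° − 36.8°/2) = 0.2508.
P_a = ½K_aγH² = 0.5×0.2508×16.7×9.5² = 189.0 kN/m, acting at H/3 = 3.167 m above the base.
Overturning moment M_o = P_a × H/3 = 189.0 × 3.167 = 598.4.
Resisting moment M_r = W × 2.88 = 1089.8 × 2.88 = 3139.
FS_overturning = M_r/M_o = 3139/598.4 = 5.245.

5.24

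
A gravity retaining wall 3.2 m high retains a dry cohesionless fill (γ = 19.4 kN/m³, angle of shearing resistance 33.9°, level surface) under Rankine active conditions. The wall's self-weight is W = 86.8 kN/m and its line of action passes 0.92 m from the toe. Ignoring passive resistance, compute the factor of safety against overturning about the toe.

2.65

K_a = tan²(45° − 33.9°/2) = 0.2839.
P_a = ½K_aγH² = 0.5×0.2839×19.4×3.2² = 28.20 kN/m, acting at H/3 = 1.067 m above the base.
Overturning moment M_o = P_a × H/3 = 28.20 × 1.067 = 30.08.
Resisting moment M_r = W × 0.92 = 86.8 × 0.92 = 79.86.
FS_overturning = M_r/M_o = 79.86/30.08 = 2.655.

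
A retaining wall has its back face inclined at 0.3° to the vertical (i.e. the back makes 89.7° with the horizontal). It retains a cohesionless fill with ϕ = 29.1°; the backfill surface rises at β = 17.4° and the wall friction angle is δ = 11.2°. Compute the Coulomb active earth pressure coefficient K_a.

K_a = sin²(α+φ) / [sin²α · sin(α−δ) · (1 + √{sin(φ+δ)sin(φ−β) / (sin(α−δ)sin(α+β))})²].
With α = 89.7°, φ = 29.1°, δ = 11.2°, β = 17.4°: K_a = 0.4150.

0.415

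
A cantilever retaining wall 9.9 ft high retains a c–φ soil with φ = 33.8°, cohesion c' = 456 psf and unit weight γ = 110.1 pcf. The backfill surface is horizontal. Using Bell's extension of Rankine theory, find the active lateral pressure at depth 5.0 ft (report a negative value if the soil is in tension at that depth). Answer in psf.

-330 psf

K_a = (1 − sin φ)/(1 + sin φ) = 0.2851.
σ_a = K_a γ z − 2c√K_a = 0.2851×110.1×5.0 − 2×456×0.5340 = -330.0 psf.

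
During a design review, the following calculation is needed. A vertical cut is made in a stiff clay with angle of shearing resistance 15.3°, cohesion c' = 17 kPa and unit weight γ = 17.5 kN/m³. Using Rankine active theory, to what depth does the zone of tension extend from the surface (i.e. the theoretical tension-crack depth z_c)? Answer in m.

2.55 m

K_a = tan²(45° − 15.3°/2) = 0.5824; √K_a = 0.7632.
The active pressure is zero where K_a γ z = 2c√K_a, so z_c = 2c/(γ√K_a) = 2×17/(17.5×0.7632) = 2.546 m.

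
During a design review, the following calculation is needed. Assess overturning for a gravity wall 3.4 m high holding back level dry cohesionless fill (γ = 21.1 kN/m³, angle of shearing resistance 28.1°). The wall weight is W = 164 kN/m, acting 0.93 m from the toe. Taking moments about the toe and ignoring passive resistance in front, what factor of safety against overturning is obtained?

K_a = tan²(45° − 28.1°/2) = 0.3596.
P_a = ½K_aγH² = 0.5×0.3596×21.1×3.4² = 43.86 kN/m, acting at H/3 = 1.133 m above the base.
Overturning moment M_o = P_a × H/3 = 43.86 × 1.133 = 49.70.
Resisting moment M_r = W × 0.93 = 164 × 0.93 = 152.5.
FS_overturning = M_r/M_o = 152.5/49.70 = 3.069.

3.07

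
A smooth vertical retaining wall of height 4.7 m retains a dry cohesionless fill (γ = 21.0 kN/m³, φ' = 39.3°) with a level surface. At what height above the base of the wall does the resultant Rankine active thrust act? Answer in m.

K_a = 0.2245.
The pressure distribution is triangular, so the resultant acts at H/3 above the base = 4.7/3 = 1.567 m.

1.57 m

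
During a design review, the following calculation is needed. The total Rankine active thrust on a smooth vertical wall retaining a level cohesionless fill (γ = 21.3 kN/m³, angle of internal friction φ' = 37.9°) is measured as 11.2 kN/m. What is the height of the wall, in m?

2.10 m

K_a = 0.2389. P_a = ½ K_a γ H² ⇒ H = √(2P_a/(K_a γ)).
H = √(2×11.2/(0.2389×21.3)) = 2.098 m.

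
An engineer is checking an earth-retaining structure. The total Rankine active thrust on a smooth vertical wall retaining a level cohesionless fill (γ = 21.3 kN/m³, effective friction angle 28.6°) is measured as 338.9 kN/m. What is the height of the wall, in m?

9.50 m

K_a = 0.3525. P_a = ½ K_a γ H² ⇒ H = √(2P_a/(K_a γ)).
H = √(2×338.9/(0.3525×21.3)) = 9.501 m.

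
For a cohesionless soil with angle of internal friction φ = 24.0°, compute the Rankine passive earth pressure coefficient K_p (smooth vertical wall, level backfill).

K_p = (1 + sin φ)/(1 − sin φ) = tan²(45° + 24.0°/2) = 2.371.

2.37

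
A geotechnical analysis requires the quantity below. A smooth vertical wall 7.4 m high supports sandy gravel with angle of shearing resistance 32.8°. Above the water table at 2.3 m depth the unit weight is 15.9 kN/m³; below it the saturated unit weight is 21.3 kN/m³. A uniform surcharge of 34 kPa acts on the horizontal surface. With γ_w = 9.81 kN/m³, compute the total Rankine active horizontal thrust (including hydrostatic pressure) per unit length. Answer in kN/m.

315 kN/m

K_a = tan²(45° − φ/2) = 0.2973.
γ' = 21.3 − 9.81 = 11.49 kN/m³. h₂ = H − d_w = 5.1 m.
σ'_h: at surface K_a·q = 10.11; at WT K_a(q+γd_w) = 20.98; at base K_a(q+γd_w+γ'h₂) = 38.40 kPa.
P₁ = ½(10.11+20.98)×2.3 = 35.75; P₂ = ½(20.98+38.40)×5.1 = 151.4; P_w = ½γ_w h₂² = 127.6.
Total = 35.75+151.4+127.6 = 314.7 kN/m.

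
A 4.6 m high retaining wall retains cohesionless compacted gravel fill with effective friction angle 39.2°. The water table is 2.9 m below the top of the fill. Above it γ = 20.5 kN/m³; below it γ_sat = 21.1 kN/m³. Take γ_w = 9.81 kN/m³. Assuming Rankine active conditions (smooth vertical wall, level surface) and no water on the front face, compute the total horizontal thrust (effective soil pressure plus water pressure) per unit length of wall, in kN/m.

60.1 kN/m

K_a = tan²(45° − φ/2) = 0.2255.
γ' = 21.1 − 9.81 = 11.29 kN/m³. Depth below WT = 1.7 m.
σ'_h at WT = K_a γ d_w = 13.40 kPa; at base = 13.40 + K_a γ' × 1.7 = 17.73 kPa.
P₁ (0–2.9 m) = ½×13.40×2.9 = 19.44. P₂ (2.9–4.6 m) = ½(13.40+17.73)×1.7 = 26.47.
P_w = ½ γ_w h₂² = 0.5×9.81×1.7² = 14.18. Total = 19.44+26.47+14.18 = 60.08 kN/m.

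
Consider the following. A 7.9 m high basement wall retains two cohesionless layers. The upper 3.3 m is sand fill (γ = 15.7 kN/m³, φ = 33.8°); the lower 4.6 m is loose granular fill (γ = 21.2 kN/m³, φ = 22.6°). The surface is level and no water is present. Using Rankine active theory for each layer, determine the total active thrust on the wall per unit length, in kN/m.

230 kN/m

K_a1 = tan²(45°−33.8°/2) = 0.2851; K_a2 = tan²(45°−22.6°/2) = 0.4448.
Layer 1: σ at base = K_a1 γ₁ h₁ = 14.77 kPa; P₁ = ½×14.77×3.3 = 24.37.
Layer 2: σ_v at top = γ₁h₁ = 51.81; σ_h top = K_a2×51.81 = 23.04; σ_h base = K_a2×(51.81+21.2×4.6) = 66.42.
P₂ = ½(23.04+66.42)×4.6 = 205.8. Total P_a = 24.37+205.8 = 230.1 kN/m.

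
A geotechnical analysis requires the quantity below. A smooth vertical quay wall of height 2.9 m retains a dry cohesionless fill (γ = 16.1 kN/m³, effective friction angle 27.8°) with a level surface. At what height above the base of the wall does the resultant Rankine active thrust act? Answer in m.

K_a = 0.3639.
The pressure distribution is triangular, so the resultant acts at H/3 above the base = 2.9/3 = 0.9667 m.

0.967 m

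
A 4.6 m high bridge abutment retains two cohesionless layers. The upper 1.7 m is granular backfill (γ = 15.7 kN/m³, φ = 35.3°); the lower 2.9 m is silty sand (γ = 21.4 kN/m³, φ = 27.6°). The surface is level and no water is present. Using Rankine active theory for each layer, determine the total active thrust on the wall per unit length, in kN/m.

67.5 kN/m

K_a1 = tan²(45°−35.3°/2) = 0.2675; K_a2 = tan²(45°−27.6°/2) = 0.3668.
Layer 1: σ at base = K_a1 γ₁ h₁ = 7.141 kPa; P₁ = ½×7.141×1.7 = 6.070.
Layer 2: σ_v at top = γ₁h₁ = 26.69; σ_h top = K_a2×26.69 = 9.789; σ_h base = K_a2×(26.69+21.4×2.9) = 32.55.
P₂ = ½(9.789+32.55)×2.9 = 61.39. Total P_a = 6.070+61.39 = 67.46 kN/m.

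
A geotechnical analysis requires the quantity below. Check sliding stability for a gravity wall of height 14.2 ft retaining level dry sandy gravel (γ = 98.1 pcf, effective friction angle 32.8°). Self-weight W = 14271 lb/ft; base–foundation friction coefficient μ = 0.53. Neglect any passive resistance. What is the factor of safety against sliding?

2.57

K_a = tan²(45° − 32.8°/2) = 0.2973.
P_a = ½K_aγH² = 0.5×0.2973×98.1×14.2² = 2940 lb/ft, acting at H/3 = 4.733 ft above the base.
FS_sliding = μW / P_a = 0.53×14271 / 2940 = 2.573.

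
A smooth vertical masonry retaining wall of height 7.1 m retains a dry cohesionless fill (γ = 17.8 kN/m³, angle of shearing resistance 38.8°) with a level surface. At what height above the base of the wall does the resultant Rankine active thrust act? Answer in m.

K_a = 0.2296.
The pressure distribution is triangular, so the resultant acts at H/3 above the base = 7.1/3 = 2.367 m.

2.37 m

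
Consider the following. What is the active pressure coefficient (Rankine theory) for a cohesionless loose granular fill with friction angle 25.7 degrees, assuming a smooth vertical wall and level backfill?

K_a = (1 − sin φ)/(1 + sin φ) = (1 − sin 25.7°)/(1 + sin 25.7°) = 0.3950.

0.395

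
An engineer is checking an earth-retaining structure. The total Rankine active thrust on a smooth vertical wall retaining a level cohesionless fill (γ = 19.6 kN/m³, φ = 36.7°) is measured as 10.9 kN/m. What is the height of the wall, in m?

K_a = 0.2519. P_a = ½ K_a γ H² ⇒ H = √(2P_a/(K_a γ)).
H = √(2×10.9/(0.2519×19.6)) = 2.101 m.

2.10 m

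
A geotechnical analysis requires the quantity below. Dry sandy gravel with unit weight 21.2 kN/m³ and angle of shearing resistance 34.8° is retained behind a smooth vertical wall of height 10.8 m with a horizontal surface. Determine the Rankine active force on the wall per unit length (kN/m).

K_a = tan²(45° − φ/2) = 0.2733.
P_a = ½ K_a γ H² = 0.5 × 0.2733 × 21.2 × 10.8² = 337.9 kN/m.

338 kN/m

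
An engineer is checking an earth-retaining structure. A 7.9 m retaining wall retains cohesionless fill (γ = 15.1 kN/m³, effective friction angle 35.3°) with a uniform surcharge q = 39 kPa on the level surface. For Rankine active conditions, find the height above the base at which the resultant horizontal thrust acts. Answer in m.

3.15 m

K_a = 0.2675.
Triangular part P₁ = ½K_aγH² = 126.1 at H/3 = 2.633 m; rectangular part P₂ = K_a q H = 82.43 at H/2 = 3.950 m.
ȳ = (P₁·2.633 + P₂·3.950)/(P₁+P₂) = 3.154 m.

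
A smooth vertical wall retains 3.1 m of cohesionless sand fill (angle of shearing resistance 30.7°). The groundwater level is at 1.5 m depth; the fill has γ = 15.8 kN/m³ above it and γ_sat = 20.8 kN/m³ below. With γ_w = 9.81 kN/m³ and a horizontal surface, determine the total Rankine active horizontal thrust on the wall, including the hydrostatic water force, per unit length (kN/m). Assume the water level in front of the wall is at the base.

K_a = tan²(45° − φ/2) = 0.3240.
γ' = 20.8 − 9.81 = 10.99 kN/m³. Depth below WT = 1.6 m.
σ'_h at WT = K_a γ d_w = 7.679 kPa; at base = 7.679 + K_a γ' × 1.6 = 13.38 kPa.
P₁ (0–1.5 m) = ½×7.679×1.5 = 5.760. P₂ (1.5–3.1 m) = ½(7.679+13.38)×1.6 = 16.85.
P_w = ½ γ_w h₂² = 0.5×9.81×1.6² = 12.56. Total = 5.760+16.85+12.56 = 35.16 kN/m.

35.2 kN/m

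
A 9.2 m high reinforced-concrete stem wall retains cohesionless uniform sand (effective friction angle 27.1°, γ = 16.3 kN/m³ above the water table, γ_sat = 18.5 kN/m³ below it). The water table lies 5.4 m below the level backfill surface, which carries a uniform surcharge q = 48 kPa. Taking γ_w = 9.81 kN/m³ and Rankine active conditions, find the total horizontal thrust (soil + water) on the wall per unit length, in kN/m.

K_a = tan²(45° − φ/2) = 0.3741.
γ' = 18.5 − 9.81 = 8.690 kN/m³. h₂ = H − d_w = 3.8 m.
σ'_h: at surface K_a·q = 17.95; at WT K_a(q+γd_w) = 50.88; at base K_a(q+γd_w+γ'h₂) = 63.23 kPa.
P₁ = ½(17.95+50.88)×5.4 = 185.9; P₂ = ½(50.88+63.23)×3.8 = 216.8; P_w = ½γ_w h₂² = 70.83.
Total = 185.9+216.8+70.83 = 473.5 kN/m.

473 kN/m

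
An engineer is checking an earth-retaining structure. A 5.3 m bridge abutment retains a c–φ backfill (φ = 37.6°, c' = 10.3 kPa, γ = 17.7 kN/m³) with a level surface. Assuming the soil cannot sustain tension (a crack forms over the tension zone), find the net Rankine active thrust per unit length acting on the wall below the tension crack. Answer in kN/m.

K_a = 0.2421; √K_a = 0.4921.
Tension-crack depth z_c = 2c/(γ√K_a) = 2×10.3/(17.7×0.4921) = 2.365 m.
σ_a at base = K_a γ H − 2c√K_a = 0.2421×17.7×5.3 − 2×10.3×0.4921 = 12.58 kPa.
P_a = ½ × 12.58 × (H − z_c) = 0.5×12.58×2.935 = 18.46 kN/m.

18.5 kN/m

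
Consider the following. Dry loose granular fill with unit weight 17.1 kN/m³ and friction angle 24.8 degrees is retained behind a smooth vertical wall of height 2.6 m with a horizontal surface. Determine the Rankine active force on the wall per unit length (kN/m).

23.6 kN/m

K_a = tan²(45° − φ/2) = 0.4090.
P_a = ½ K_a γ H² = 0.5 × 0.4090 × 17.1 × 2.6² = 23.64 kN/m.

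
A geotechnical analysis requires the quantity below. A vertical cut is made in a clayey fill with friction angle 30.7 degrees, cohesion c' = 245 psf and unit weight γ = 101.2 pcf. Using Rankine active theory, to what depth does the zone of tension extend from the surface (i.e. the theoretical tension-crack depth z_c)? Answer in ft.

8.51 ft

K_a = tan²(45° − 30.7°/2) = 0.3240; √K_a = 0.5692.
The active pressure is zero where K_a γ z = 2c√K_a, so z_c = 2c/(γ√K_a) = 2×245/(101.2×0.5692) = 8.506 ft.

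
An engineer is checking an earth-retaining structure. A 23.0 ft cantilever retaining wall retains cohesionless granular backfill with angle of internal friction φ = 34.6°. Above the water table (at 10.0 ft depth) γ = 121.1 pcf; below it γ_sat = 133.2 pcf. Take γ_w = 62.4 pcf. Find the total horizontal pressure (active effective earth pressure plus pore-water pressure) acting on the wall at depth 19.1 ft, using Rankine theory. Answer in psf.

K_a = (1 − sin φ)/(1 + sin φ) = 0.2756.
γ' = 133.2 − 62.4 = 70.80 pcf.
Effective vertical stress at 19.1 ft: σ'_v = 121.1×10.0 + 70.80×9.10 = 1855 psf.
σ'_h = K_a σ'_v = 0.2756 × 1855 = 511.4 psf; u = γ_w × 9.10 = 567.8 psf.
Total σ_h = 511.4 + 567.8 = 1079 psf.

1080 psf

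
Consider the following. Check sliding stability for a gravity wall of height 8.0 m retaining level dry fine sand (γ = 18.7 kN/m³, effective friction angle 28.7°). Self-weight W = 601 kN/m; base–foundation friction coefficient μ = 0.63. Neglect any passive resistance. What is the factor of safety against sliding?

1.80

K_a = tan²(45° − 28.7°/2) = 0.3511.
P_a = ½K_aγH² = 0.5×0.3511×18.7×8.0² = 210.1 kN/m, acting at H/3 = 2.667 m above the base.
FS_sliding = μW / P_a = 0.63×601 / 210.1 = 1.802.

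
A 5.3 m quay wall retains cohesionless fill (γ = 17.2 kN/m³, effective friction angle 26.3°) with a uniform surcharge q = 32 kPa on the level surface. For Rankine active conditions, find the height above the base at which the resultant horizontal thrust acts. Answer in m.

2.13 m

K_a = 0.3859.
Triangular part P₁ = ½K_aγH² = 93.23 at H/3 = 1.767 m; rectangular part P₂ = K_a q H = 65.45 at H/2 = 2.650 m.
ȳ = (P₁·1.767 + P₂·2.650)/(P₁+P₂) = 2.131 m.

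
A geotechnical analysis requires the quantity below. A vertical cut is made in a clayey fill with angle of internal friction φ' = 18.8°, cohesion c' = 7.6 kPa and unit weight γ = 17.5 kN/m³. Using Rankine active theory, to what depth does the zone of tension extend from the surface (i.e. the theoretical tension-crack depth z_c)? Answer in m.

K_a = tan²(45° − 18.8°/2) = 0.5126; √K_a = 0.7159.
The active pressure is zero where K_a γ z = 2c√K_a, so z_c = 2c/(γ√K_a) = 2×7.6/(17.5×0.7159) = 1.213 m.

1.21 m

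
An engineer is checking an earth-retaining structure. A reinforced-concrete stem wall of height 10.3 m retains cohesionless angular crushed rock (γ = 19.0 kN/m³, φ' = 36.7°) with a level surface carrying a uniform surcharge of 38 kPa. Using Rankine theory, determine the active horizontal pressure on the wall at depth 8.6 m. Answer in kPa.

50.7 kPa

K_a = (1 − sin φ)/(1 + sin φ) = 0.2519.
σ_v = γz + q = 19.0 × 8.6 + 38 = 201.4 kPa.
σ_h = K_a σ_v = 0.2519 × 201.4 = 50.72 kPa.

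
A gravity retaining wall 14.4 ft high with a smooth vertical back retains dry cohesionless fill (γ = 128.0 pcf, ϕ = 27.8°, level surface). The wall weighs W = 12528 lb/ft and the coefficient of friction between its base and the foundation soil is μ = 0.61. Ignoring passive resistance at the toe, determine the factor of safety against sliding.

K_a = tan²(45° − 27.8°/2) = 0.3639.
P_a = ½K_aγH² = 0.5×0.3639×128.0×14.4² = 4829 lb/ft, acting at H/3 = 4.800 ft above the base.
FS_sliding = μW / P_a = 0.61×12528 / 4829 = 1.582.

1.58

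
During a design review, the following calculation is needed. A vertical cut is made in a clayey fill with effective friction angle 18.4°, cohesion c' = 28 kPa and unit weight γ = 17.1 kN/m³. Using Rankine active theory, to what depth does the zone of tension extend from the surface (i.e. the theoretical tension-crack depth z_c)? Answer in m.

K_a = tan²(45° − 18.4°/2) = 0.5202; √K_a = 0.7212.
The active pressure is zero where K_a γ z = 2c√K_a, so z_c = 2c/(γ√K_a) = 2×28/(17.1×0.7212) = 4.541 m.

4.54 m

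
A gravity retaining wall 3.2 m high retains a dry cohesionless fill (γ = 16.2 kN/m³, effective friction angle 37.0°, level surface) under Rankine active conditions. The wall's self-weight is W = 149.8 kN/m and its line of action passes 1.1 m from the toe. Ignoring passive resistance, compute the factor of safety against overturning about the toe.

K_a = tan²(45° − 37.0°/2) = 0.2486.
P_a = ½K_aγH² = 0.5×0.2486×16.2×3.2² = 20.62 kN/m, acting at H/3 = 1.067 m above the base.
Overturning moment M_o = P_a × H/3 = 20.62 × 1.067 = 21.99.
Resisting moment M_r = W × 1.1 = 149.8 × 1.1 = 164.8.
FS_overturning = M_r/M_o = 164.8/21.99 = 7.492.

7.49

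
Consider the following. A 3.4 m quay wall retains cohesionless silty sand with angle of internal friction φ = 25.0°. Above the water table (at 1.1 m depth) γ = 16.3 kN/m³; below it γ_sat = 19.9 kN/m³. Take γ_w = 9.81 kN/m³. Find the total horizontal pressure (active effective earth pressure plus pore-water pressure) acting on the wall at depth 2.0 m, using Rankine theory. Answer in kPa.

19.8 kPa

K_a = (1 − sin φ)/(1 + sin φ) = 0.4059.
γ' = 19.9 − 9.81 = 10.09 kN/m³.
Effective vertical stress at 2.0 m: σ'_v = 16.3×1.1 + 10.09×0.900 = 27.01 kPa.
σ'_h = K_a σ'_v = 0.4059 × 27.01 = 10.96 kPa; u = γ_w × 0.900 = 8.829 kPa.
Total σ_h = 10.96 + 8.829 = 19.79 kPa.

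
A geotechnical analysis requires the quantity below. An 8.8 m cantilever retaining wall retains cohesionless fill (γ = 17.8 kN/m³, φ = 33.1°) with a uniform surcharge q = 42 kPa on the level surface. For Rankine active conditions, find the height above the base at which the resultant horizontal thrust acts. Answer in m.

3.45 m

K_a = 0.2936.
Triangular part P₁ = ½K_aγH² = 202.3 at H/3 = 2.933 m; rectangular part P₂ = K_a q H = 108.5 at H/2 = 4.400 m.
ȳ = (P₁·2.933 + P₂·4.400)/(P₁+P₂) = 3.445 m.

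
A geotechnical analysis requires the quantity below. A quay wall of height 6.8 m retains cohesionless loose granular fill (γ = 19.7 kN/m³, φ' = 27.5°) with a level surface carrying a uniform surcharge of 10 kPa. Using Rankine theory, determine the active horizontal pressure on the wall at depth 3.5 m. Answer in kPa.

29.1 kPa

K_a = (1 − sin φ)/(1 + sin φ) = 0.3682.
σ_v = γz + q = 19.7 × 3.5 + 10 = 78.95 kPa.
σ_h = K_a σ_v = 0.3682 × 78.95 = 29.07 kPa.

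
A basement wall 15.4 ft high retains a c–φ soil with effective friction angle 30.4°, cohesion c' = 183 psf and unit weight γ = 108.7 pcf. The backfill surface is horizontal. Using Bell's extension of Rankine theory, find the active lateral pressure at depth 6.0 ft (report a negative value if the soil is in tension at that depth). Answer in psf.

4.31 psf

K_a = (1 − sin φ)/(1 + sin φ) = 0.3280.
σ_a = K_a γ z − 2c√K_a = 0.3280×108.7×6.0 − 2×183×0.5727 = 4.306 psf.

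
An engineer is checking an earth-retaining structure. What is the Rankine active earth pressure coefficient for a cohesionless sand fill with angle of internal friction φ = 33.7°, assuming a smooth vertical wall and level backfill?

0.286

K_a = (1 − sin φ)/(1 + sin φ) = (1 − sin 33.7°)/(1 + sin 33.7°) = 0.2863.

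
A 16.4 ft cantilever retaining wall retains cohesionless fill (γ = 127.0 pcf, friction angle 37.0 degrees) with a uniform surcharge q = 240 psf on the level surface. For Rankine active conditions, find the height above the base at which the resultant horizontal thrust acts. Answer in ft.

K_a = 0.2486.
Triangular part P₁ = ½K_aγH² = 4246 at H/3 = 5.467 ft; rectangular part P₂ = K_a q H = 978.4 at H/2 = 8.200 ft.
ȳ = (P₁·5.467 + P₂·8.200)/(P₁+P₂) = 5.979 ft.

5.98 ft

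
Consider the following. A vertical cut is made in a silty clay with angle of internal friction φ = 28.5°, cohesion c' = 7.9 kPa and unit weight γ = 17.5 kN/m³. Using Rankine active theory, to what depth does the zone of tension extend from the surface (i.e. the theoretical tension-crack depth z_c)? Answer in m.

K_a = tan²(45° − 28.5°/2) = 0.3540; √K_a = 0.5949.
The active pressure is zero where K_a γ z = 2c√K_a, so z_c = 2c/(γ√K_a) = 2×7.9/(17.5×0.5949) = 1.518 m.

1.52 m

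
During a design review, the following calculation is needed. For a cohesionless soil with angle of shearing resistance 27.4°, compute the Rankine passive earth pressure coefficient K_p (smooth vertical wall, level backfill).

2.71

K_p = (1 + sin φ)/(1 − sin φ) = tan²(45° + 27.4°/2) = 2.705.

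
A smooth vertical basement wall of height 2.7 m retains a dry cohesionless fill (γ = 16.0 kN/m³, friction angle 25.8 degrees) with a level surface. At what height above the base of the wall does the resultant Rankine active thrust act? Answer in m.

K_a = 0.3935.
The pressure distribution is triangular, so the resultant acts at H/3 above the base = 2.7/3 = 0.9000 m.

0.900 m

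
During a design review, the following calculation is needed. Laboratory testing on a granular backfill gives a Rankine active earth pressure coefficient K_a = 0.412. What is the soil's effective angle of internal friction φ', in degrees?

K_a = tan²(45° − φ/2) ⇒ 45° − φ/2 = arctan(√0.412) = 32.70°.
φ = 2(45° − 32.70°) = 24.61°.

24.6°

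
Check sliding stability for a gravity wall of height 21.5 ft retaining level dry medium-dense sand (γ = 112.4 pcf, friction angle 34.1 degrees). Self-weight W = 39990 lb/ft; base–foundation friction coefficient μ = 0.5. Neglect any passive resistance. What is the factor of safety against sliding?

K_a = tan²(45° − 34.1°/2) = 0.2815.
P_a = ½K_aγH² = 0.5×0.2815×112.4×21.5² = 7314 lb/ft, acting at H/3 = 7.167 ft above the base.
FS_sliding = μW / P_a = 0.5×39990 / 7314 = 2.734.

2.73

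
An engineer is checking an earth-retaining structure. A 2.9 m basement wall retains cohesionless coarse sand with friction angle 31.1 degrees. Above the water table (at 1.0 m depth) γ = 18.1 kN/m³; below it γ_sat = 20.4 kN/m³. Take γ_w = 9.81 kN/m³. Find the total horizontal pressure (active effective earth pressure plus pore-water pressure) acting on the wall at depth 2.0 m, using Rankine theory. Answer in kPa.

19.0 kPa

K_a = (1 − sin φ)/(1 + sin φ) = 0.3188.
γ' = 20.4 − 9.81 = 10.59 kN/m³.
Effective vertical stress at 2.0 m: σ'_v = 18.1×1.0 + 10.59×1.00 = 28.69 kPa.
σ'_h = K_a σ'_v = 0.3188 × 28.69 = 9.146 kPa; u = γ_w × 1.00 = 9.810 kPa.
Total σ_h = 9.146 + 9.810 = 18.96 kPa.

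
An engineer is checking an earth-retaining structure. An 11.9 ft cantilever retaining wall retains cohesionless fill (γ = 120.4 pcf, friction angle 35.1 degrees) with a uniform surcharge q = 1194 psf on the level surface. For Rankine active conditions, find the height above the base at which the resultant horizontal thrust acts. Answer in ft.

5.21 ft

K_a = 0.2698.
Triangular part P₁ = ½K_aγH² = 2300 at H/3 = 3.967 ft; rectangular part P₂ = K_a q H = 3834 at H/2 = 5.950 ft.
ȳ = (P₁·3.967 + P₂·5.950)/(P₁+P₂) = 5.206 ft.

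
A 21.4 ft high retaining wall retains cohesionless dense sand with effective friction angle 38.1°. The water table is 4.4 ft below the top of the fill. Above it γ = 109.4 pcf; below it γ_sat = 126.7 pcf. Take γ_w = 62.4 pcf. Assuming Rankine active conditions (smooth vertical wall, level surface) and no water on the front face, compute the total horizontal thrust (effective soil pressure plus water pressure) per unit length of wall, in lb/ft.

K_a = tan²(45° − φ/2) = 0.2368.
γ' = 126.7 − 62.4 = 64.30 pcf. Depth below WT = 17.0 ft.
σ'_h at WT = K_a γ d_w = 114.0 psf; at base = 114.0 + K_a γ' × 17.0 = 372.9 psf.
P₁ (0–4.4 ft) = ½×114.0×4.4 = 250.8. P₂ (4.4–21.4 ft) = ½(114.0+372.9)×17.0 = 4138.
P_w = ½ γ_w h₂² = 0.5×62.4×17.0² = 9017. Total = 250.8+4138+9017 = 13410 lb/ft.

13400 lb/ft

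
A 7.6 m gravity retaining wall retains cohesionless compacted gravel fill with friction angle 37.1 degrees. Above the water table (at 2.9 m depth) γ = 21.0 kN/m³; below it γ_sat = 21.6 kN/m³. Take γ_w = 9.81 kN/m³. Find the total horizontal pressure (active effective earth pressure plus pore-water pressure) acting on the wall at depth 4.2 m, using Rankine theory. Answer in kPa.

31.6 kPa

K_a = (1 − sin φ)/(1 + sin φ) = 0.2475.
γ' = 21.6 − 9.81 = 11.79 kN/m³.
Effective vertical stress at 4.2 m: σ'_v = 21.0×2.9 + 11.79×1.30 = 76.23 kPa.
σ'_h = K_a σ'_v = 0.2475 × 76.23 = 18.87 kPa; u = γ_w × 1.30 = 12.75 kPa.
Total σ_h = 18.87 + 12.75 = 31.62 kPa.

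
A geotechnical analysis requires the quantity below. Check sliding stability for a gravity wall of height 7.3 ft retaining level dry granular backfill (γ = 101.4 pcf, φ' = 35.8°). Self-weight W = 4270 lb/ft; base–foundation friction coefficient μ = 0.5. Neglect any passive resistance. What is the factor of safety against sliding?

K_a = tan²(45° − 35.8°/2) = 0.2619.
P_a = ½K_aγH² = 0.5×0.2619×101.4×7.3² = 707.5 lb/ft, acting at H/3 = 2.433 ft above the base.
FS_sliding = μW / P_a = 0.5×4270 / 707.5 = 3.018.

3.02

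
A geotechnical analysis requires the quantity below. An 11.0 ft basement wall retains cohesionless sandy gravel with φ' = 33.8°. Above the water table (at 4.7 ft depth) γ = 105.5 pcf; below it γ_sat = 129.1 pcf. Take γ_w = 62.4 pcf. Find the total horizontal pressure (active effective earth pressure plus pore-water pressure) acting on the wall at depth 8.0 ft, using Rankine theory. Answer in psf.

410 psf

K_a = (1 − sin φ)/(1 + sin φ) = 0.2851.
γ' = 129.1 − 62.4 = 66.70 pcf.
Effective vertical stress at 8.0 ft: σ'_v = 105.5×4.7 + 66.70×3.30 = 716.0 psf.
σ'_h = K_a σ'_v = 0.2851 × 716.0 = 204.1 psf; u = γ_w × 3.30 = 205.9 psf.
Total σ_h = 204.1 + 205.9 = 410.0 psf.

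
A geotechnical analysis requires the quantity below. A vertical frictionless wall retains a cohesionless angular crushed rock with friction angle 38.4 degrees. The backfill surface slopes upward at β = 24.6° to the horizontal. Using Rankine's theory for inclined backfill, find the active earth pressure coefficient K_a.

K_a = cos β · (cos β − √(cos²β − cos²φ)) / (cos β + √(cos²β − cos²φ)).
cos β = 0.9092, cos φ = 0.7837, √(cos²β − cos²φ) = 0.4610.
K_a = 0.9092 × (0.9092 − 0.4610)/(0.9092 + 0.4610) = 0.2974.

0.297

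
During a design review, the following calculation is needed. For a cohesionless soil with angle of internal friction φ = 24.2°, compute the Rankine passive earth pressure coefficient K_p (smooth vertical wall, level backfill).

2.39

K_p = (1 + sin φ)/(1 − sin φ) = tan²(45° + 24.2°/2) = 2.389.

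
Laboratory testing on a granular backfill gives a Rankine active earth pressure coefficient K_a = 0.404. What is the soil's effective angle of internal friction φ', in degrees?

K_a = tan²(45° − φ/2) ⇒ 45° − φ/2 = arctan(√0.404) = 32.44°.
φ = 2(45° − 32.44°) = 25.12°.

25.1°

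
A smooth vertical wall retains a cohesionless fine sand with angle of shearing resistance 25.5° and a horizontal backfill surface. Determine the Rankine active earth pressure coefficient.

0.398

K_a = tan²(45° − φ/2) = tan²(32.25°) = 0.3981.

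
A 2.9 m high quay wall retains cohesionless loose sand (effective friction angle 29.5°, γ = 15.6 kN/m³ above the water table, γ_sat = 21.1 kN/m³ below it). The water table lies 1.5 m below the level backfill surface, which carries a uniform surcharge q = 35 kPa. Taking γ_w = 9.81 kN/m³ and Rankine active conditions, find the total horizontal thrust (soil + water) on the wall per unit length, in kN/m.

65.0 kN/m

K_a = tan²(45° − φ/2) = 0.3401.
γ' = 21.1 − 9.81 = 11.29 kN/m³. h₂ = H − d_w = 1.4 m.
σ'_h: at surface K_a·q = 11.90; at WT K_a(q+γd_w) = 19.86; at base K_a(q+γd_w+γ'h₂) = 25.24 kPa.
P₁ = ½(11.90+19.86)×1.5 = 23.82; P₂ = ½(19.86+25.24)×1.4 = 31.57; P_w = ½γ_w h₂² = 9.614.
Total = 23.82+31.57+9.614 = 65.01 kN/m.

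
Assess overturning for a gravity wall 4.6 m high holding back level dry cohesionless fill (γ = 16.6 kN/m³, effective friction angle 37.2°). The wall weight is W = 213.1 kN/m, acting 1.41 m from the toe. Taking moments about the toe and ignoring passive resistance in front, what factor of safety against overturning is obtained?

K_a = tan²(45° − 37.2°/2) = 0.2464.
P_a = ½K_aγH² = 0.5×0.2464×16.6×4.6² = 43.28 kN/m, acting at H/3 = 1.533 m above the base.
Overturning moment M_o = P_a × H/3 = 43.28 × 1.533 = 66.36.
Resisting moment M_r = W × 1.41 = 213.1 × 1.41 = 300.5.
FS_overturning = M_r/M_o = 300.5/66.36 = 4.528.

4.53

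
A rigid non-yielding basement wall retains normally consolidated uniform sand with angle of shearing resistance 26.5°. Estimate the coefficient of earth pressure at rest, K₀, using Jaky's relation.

0.554

K₀ = 1 − sin φ' = 1 − sin 26.5° = 0.5538.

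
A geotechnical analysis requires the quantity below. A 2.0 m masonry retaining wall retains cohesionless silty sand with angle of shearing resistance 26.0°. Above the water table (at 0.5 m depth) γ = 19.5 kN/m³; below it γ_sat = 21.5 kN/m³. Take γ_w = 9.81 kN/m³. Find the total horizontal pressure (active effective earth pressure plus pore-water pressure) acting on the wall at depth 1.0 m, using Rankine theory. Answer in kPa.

11.0 kPa

K_a = (1 − sin φ)/(1 + sin φ) = 0.3905.
γ' = 21.5 − 9.81 = 11.69 kN/m³.
Effective vertical stress at 1.0 m: σ'_v = 19.5×0.5 + 11.69×0.500 = 15.59 kPa.
σ'_h = K_a σ'_v = 0.3905 × 15.59 = 6.089 kPa; u = γ_w × 0.500 = 4.905 kPa.
Total σ_h = 6.089 + 4.905 = 10.99 kPa.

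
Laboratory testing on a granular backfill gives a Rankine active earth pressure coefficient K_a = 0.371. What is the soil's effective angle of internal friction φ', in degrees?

K_a = tan²(45° − φ/2) ⇒ 45° − φ/2 = arctan(√0.371) = 31.35°.
φ = 2(45° − 31.35°) = 27.31°.

27.3°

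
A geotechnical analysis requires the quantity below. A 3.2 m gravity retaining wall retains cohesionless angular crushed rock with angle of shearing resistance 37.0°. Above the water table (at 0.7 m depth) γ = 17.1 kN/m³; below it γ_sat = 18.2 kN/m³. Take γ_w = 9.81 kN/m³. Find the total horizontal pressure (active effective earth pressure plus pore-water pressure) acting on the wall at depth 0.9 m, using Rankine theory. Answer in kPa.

5.35 kPa

K_a = (1 − sin φ)/(1 + sin φ) = 0.2486.
γ' = 18.2 − 9.81 = 8.390 kN/m³.
Effective vertical stress at 0.9 m: σ'_v = 17.1×0.7 + 8.390×0.200 = 13.65 kPa.
σ'_h = K_a σ'_v = 0.2486 × 13.65 = 3.393 kPa; u = γ_w × 0.200 = 1.962 kPa.
Total σ_h = 3.393 + 1.962 = 5.355 kPa.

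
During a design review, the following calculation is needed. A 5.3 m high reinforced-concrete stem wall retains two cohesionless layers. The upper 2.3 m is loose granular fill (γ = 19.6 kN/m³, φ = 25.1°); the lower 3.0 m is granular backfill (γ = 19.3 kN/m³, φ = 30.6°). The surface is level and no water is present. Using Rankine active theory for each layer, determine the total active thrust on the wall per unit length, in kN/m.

93.2 kN/m

K_a1 = tan²(45°−25.1°/2) = 0.4043; K_a2 = tan²(45°−30.6°/2) = 0.3253.
Layer 1: σ at base = K_a1 γ₁ h₁ = 18.23 kPa; P₁ = ½×18.23×2.3 = 20.96.
Layer 2: σ_v at top = γ₁h₁ = 45.08; σ_h top = K_a2×45.08 = 14.67; σ_h base = K_a2×(45.08+19.3×3.0) = 33.50.
P₂ = ½(14.67+33.50)×3.0 = 72.26. Total P_a = 20.96+72.26 = 93.22 kN/m.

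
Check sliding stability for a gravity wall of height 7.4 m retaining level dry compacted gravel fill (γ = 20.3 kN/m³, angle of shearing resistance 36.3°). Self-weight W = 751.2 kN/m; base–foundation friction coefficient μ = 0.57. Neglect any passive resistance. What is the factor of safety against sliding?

K_a = tan²(45° − 36.3°/2) = 0.2563.
P_a = ½K_aγH² = 0.5×0.2563×20.3×7.4² = 142.4 kN/m, acting at H/3 = 2.467 m above the base.
FS_sliding = μW / P_a = 0.57×751.2 / 142.4 = 3.006.

3.01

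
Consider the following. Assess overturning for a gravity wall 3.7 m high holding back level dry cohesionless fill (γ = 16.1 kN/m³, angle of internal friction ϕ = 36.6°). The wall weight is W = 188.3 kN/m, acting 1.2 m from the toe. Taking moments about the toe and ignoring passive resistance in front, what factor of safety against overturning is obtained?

K_a = tan²(45° − 36.6°/2) = 0.2530.
P_a = ½K_aγH² = 0.5×0.2530×16.1×3.7² = 27.88 kN/m, acting at H/3 = 1.233 m above the base.
Overturning moment M_o = P_a × H/3 = 27.88 × 1.233 = 34.38.
Resisting moment M_r = W × 1.2 = 188.3 × 1.2 = 226.0.
FS_overturning = M_r/M_o = 226.0/34.38 = 6.572.

6.57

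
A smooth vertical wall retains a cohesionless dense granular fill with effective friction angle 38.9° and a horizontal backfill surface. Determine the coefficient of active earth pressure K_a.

0.229

K_a = (1 − sin φ)/(1 + sin φ) = (1 − sin 38.9°)/(1 + sin 38.9°) = 0.2285.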